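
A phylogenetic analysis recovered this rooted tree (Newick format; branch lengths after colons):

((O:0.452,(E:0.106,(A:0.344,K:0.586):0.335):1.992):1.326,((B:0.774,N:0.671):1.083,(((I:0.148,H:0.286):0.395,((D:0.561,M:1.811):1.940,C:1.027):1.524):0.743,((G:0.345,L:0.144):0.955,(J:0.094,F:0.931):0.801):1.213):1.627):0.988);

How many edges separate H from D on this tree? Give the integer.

5

The MRCA of H and D is the node subtending ((I,H),((D,M),C)).
From H up to that node: 2 branches. From D up to the same node: 3 branches. Total: 2 + 3 = 5.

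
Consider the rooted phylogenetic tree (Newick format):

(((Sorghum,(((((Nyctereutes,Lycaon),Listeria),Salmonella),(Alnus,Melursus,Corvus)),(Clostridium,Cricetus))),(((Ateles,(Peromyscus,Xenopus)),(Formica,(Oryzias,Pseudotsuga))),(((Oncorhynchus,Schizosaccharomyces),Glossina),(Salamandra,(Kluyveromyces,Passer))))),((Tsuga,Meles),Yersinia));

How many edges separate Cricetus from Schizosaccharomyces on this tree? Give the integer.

9

The MRCA of Cricetus and Schizosaccharomyces is the node subtending ((Sorghum,(((((Nyctereutes,Lycaon),Listeria),Salmonella),(Alnus,Melursus,Corvus)),(Clostridium,Cricetus))),(((Ateles,(Peromyscus,Xenopus)),(Formica,(Oryzias,Pseudotsuga))),(((Oncorhynchus,Schizosaccharomyces),Glossina),(Salamandra,(Kluyveromyces,Passer))))).
From Cricetus up to that node: 4 branches. From Schizosaccharomyces up to the same node: 5 branches. Total: 4 + 5 = 9.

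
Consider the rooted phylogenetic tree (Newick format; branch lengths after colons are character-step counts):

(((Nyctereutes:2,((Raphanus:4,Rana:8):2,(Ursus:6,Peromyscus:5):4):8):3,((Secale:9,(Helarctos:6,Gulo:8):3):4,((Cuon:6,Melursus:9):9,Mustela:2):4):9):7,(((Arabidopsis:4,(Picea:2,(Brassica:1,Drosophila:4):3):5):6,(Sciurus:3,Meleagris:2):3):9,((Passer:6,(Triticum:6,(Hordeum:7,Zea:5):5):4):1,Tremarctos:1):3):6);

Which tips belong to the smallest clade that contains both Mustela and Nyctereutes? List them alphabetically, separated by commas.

Cuon, Gulo, Helarctos, Melursus, Mustela, Nyctereutes, Peromyscus, Rana, Raphanus, Secale, Ursus

Tracing Mustela: it sits inside ((Cuon,Melursus),Mustela).
Tracing Nyctereutes: it sits inside (Nyctereutes,((Raphanus,Rana),(Ursus,Peromyscus))).
The smallest clade enclosing both is ((Nyctereutes,((Raphanus,Rana),(Ursus,Peromyscus))),((Secale,(Helarctos,Gulo)),((Cuon,Melursus),Mustela))); the answer is its 11 terminal taxa in alphabetical order.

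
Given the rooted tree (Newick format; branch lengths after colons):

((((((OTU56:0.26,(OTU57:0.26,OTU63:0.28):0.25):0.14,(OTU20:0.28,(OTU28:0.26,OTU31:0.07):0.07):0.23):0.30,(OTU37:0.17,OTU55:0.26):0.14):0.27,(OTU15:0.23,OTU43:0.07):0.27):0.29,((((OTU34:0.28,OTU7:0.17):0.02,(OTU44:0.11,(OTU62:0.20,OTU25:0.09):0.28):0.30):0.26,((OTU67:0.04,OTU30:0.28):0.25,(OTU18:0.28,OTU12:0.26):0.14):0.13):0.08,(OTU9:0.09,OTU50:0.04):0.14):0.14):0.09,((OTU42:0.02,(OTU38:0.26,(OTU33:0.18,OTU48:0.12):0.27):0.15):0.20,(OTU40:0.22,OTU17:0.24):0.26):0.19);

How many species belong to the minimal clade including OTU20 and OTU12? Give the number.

21

The MRCA of OTU20 and OTU12 is the node subtending (((((OTU56,(OTU57,OTU63)),(OTU20,(OTU28,OTU31))),(OTU37,OTU55)),(OTU15,OTU43)),((((OTU34,OTU7),(OTU44,(OTU62,OTU25))),((OTU67,OTU30),(OTU18,OTU12))),(OTU9,OTU50))).
That clade contains 21 terminal taxa: OTU12, OTU15, OTU18, OTU20, OTU25, OTU28, OTU30, OTU31, OTU34, OTU37, OTU43, OTU44, OTU50, OTU55, OTU56, OTU57, OTU62, OTU63, OTU67, OTU7, OTU9.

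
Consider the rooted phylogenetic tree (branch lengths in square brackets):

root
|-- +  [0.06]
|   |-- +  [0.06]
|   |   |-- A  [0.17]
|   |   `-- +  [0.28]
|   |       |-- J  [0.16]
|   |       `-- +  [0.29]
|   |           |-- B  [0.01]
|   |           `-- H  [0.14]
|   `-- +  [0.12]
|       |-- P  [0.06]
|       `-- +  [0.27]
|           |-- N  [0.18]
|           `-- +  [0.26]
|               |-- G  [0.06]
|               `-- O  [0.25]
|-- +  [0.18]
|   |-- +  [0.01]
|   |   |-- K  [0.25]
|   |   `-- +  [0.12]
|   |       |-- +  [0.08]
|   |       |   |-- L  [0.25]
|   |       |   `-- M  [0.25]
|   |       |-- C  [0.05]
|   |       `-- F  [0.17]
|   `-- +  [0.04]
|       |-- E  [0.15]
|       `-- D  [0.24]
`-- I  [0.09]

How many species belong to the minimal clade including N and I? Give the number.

16

The MRCA of N and I is the root, so the clade is the entire tree.
That clade contains 16 terminal taxa: A, B, C, D, E, F, G, H, I, J, K, L, M, N, O, P.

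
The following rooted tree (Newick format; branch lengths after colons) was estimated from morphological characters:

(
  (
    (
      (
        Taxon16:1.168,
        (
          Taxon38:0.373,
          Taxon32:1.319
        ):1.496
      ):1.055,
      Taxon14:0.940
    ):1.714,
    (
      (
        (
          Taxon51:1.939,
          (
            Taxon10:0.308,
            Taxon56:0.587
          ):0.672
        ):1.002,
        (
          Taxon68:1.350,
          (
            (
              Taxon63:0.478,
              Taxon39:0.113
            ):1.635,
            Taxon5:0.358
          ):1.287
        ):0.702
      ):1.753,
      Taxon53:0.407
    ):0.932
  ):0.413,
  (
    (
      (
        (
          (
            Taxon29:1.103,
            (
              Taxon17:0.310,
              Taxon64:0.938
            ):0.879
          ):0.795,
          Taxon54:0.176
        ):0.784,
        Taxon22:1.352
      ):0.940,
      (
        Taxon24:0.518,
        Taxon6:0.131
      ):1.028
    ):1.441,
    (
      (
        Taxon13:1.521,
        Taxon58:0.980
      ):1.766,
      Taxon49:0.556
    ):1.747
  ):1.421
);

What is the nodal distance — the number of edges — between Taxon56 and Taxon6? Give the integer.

The MRCA of Taxon56 and Taxon6 is the root of the tree.
From Taxon56 up to that node: 6 branches. From Taxon6 up to the same node: 4 branches. Total: 6 + 4 = 10.

10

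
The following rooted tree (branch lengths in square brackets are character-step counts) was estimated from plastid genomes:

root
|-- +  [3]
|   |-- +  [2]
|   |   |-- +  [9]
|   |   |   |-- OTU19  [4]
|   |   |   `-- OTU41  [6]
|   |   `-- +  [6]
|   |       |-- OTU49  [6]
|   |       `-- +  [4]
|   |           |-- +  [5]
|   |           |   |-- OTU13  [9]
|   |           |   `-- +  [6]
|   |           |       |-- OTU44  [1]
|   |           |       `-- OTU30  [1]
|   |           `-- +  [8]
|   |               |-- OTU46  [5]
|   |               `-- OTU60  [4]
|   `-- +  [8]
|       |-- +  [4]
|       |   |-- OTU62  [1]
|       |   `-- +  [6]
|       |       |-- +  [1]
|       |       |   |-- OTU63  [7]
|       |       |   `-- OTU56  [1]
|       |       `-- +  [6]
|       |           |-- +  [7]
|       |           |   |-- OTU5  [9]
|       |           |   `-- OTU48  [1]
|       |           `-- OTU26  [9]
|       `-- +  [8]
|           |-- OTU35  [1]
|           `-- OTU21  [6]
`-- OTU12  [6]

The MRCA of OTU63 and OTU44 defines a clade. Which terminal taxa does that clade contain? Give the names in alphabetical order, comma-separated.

OTU13, OTU19, OTU21, OTU26, OTU30, OTU35, OTU41, OTU44, OTU46, OTU48, OTU49, OTU5, OTU56, OTU60, OTU62, OTU63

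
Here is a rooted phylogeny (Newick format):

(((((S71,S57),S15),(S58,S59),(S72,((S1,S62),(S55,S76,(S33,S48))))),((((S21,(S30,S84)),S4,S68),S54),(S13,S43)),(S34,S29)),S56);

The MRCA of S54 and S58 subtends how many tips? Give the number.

22

The MRCA of S54 and S58 is the node subtending ((((S71,S57),S15),(S58,S59),(S72,((S1,S62),(S55,S76,(S33,S48))))),((((S21,(S30,S84)),S4,S68),S54),(S13,S43)),(S34,S29)).
That clade contains 22 terminal taxa: S1, S13, S15, S21, S29, S30, S33, S34, S4, S43, S48, S54, S55, S57, S58, S59, S62, S68, S71, S72, S76, S84.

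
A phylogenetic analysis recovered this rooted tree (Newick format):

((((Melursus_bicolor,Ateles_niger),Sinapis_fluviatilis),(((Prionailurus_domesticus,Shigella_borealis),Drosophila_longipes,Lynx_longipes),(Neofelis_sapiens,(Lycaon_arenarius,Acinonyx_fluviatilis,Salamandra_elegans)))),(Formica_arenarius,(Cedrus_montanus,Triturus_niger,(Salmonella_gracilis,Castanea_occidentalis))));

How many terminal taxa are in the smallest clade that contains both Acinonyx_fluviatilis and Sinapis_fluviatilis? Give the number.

The MRCA of Acinonyx_fluviatilis and Sinapis_fluviatilis is the node subtending (((Melursus_bicolor,Ateles_niger),Sinapis_fluviatilis),(((Prionailurus_domesticus,Shigella_borealis),Drosophila_longipes,Lynx_longipes),(Neofelis_sapiens,(Lycaon_arenarius,Acinonyx_fluviatilis,Salamandra_elegans)))).
That clade contains 11 terminal taxa: Acinonyx_fluviatilis, Ateles_niger, Drosophila_longipes, Lycaon_arenarius, Lynx_longipes, Melursus_bicolor, Neofelis_sapiens, Prionailurus_domesticus, Salamandra_elegans, Shigella_borealis, Sinapis_fluviatilis.

11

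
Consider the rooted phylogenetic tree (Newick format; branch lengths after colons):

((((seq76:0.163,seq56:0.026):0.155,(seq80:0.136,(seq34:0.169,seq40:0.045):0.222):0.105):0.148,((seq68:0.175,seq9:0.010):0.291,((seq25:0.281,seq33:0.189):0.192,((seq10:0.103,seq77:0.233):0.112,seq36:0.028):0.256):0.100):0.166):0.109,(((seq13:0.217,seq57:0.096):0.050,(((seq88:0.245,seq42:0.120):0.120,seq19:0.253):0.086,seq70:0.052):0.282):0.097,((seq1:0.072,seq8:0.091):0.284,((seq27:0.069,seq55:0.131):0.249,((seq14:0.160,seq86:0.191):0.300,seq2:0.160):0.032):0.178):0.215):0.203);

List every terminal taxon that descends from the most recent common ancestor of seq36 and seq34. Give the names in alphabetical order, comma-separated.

Tracing seq36: it sits inside ((seq10,seq77),seq36).
Tracing seq34: it sits inside (seq34,seq40).
The smallest clade enclosing both is (((seq76,seq56),(seq80,(seq34,seq40))),((seq68,seq9),((seq25,seq33),((seq10,seq77),seq36)))); the answer is its 12 terminal taxa in alphabetical order.

seq10, seq25, seq33, seq34, seq36, seq40, seq56, seq68, seq76, seq77, seq80, seq9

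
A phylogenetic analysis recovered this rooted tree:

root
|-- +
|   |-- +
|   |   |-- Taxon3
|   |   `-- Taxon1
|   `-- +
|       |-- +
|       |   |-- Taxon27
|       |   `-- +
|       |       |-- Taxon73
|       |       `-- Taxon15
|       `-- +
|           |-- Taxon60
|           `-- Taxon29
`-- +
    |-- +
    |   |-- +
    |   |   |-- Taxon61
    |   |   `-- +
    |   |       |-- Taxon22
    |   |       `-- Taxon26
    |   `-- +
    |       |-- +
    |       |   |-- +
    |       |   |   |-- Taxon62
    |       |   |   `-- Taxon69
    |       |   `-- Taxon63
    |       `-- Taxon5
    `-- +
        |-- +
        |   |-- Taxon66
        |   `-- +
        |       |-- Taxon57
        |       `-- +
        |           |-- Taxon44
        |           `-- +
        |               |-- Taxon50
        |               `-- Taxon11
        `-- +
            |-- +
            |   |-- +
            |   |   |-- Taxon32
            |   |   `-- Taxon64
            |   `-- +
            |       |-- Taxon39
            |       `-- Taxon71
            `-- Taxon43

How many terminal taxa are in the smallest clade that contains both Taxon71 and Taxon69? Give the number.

17

The MRCA of Taxon71 and Taxon69 is the node subtending (((Taxon61,(Taxon22,Taxon26)),(((Taxon62,Taxon69),Taxon63),Taxon5)),((Taxon66,(Taxon57,(Taxon44,(Taxon50,Taxon11)))),(((Taxon32,Taxon64),(Taxon39,Taxon71)),Taxon43))).
That clade contains 17 terminal taxa: Taxon11, Taxon22, Taxon26, Taxon32, Taxon39, Taxon43, Taxon44, Taxon5, Taxon50, Taxon57, Taxon61, Taxon62, Taxon63, Taxon64, Taxon66, Taxon69, Taxon71.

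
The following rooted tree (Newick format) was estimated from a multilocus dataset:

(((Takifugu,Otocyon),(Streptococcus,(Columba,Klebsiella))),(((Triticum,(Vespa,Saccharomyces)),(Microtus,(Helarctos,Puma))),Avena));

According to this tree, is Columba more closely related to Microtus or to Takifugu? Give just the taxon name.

The MRCA of Columba and Takifugu subtends ((Takifugu,Otocyon),(Streptococcus,(Columba,Klebsiella))) (5 taxa).
The MRCA of Columba and Microtus is the root, subtending the entire tree (12 taxa).
The first is nested inside the second, so Columba shares a more recent common ancestor with Takifugu.

Takifugu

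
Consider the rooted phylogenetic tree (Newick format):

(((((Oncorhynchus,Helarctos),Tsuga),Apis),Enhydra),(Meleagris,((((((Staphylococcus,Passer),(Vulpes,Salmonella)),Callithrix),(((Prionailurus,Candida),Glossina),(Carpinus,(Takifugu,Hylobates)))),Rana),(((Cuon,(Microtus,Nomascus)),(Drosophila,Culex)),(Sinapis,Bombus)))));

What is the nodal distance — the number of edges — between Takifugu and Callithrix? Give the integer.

The MRCA of Takifugu and Callithrix is the node subtending ((((Staphylococcus,Passer),(Vulpes,Salmonella)),Callithrix),(((Prionailurus,Candida),Glossina),(Carpinus,(Takifugu,Hylobates)))).
From Takifugu up to that node: 4 branches. From Callithrix up to the same node: 2 branches. Total: 4 + 2 = 6.

6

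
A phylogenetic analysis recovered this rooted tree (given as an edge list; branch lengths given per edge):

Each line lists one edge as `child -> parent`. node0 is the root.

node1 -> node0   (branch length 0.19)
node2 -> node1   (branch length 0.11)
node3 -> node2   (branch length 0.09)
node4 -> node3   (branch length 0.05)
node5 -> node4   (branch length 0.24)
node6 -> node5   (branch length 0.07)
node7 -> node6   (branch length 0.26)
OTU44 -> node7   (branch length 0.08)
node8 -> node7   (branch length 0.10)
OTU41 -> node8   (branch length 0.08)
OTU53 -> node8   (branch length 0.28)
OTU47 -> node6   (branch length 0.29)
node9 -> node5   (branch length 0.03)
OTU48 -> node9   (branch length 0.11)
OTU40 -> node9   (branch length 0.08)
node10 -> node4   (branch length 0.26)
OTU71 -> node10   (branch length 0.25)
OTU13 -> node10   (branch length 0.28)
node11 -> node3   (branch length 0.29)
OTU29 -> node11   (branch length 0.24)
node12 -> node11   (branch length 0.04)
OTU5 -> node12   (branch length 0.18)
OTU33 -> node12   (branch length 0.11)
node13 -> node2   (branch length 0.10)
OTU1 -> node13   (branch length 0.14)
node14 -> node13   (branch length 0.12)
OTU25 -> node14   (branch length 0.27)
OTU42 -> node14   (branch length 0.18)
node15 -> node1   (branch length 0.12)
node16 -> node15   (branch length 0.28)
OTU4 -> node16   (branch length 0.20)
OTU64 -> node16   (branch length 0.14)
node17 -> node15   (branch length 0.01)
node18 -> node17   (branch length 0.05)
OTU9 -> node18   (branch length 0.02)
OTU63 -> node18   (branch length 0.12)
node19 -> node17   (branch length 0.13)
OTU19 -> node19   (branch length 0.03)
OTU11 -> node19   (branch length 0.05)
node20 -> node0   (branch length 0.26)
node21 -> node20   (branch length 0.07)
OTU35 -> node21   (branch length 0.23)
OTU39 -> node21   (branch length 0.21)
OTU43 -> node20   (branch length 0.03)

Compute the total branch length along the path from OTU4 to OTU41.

The path runs OTU4 → … → MRCA → … → OTU41; the MRCA is the node subtending (((((((OTU44,(OTU41,OTU53)),OTU47),(OTU48,OTU40)),(OTU71,OTU13)),(OTU29,(OTU5,OTU33))),(OTU1,(OTU25,OTU42))),((OTU4,OTU64),((OTU9,OTU63),(OTU19,OTU11)))).
Branch lengths along that path: 0.20 + 0.28 + 0.12 + 0.11 + 0.09 + 0.05 + 0.24 + 0.07 + 0.26 + 0.10 + 0.08 = 1.60.

1.60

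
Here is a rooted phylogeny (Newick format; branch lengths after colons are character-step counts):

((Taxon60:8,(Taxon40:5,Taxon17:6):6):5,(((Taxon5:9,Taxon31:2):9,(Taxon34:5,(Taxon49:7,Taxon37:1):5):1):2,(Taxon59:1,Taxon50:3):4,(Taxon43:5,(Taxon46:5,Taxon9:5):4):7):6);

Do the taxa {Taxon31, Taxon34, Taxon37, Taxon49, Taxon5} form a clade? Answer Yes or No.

The most recent common ancestor of these taxa subtends ((Taxon5,Taxon31),(Taxon34,(Taxon49,Taxon37))).
That clade has exactly 5 tips — every listed taxon and nothing else — so the group is monophyletic.

Yes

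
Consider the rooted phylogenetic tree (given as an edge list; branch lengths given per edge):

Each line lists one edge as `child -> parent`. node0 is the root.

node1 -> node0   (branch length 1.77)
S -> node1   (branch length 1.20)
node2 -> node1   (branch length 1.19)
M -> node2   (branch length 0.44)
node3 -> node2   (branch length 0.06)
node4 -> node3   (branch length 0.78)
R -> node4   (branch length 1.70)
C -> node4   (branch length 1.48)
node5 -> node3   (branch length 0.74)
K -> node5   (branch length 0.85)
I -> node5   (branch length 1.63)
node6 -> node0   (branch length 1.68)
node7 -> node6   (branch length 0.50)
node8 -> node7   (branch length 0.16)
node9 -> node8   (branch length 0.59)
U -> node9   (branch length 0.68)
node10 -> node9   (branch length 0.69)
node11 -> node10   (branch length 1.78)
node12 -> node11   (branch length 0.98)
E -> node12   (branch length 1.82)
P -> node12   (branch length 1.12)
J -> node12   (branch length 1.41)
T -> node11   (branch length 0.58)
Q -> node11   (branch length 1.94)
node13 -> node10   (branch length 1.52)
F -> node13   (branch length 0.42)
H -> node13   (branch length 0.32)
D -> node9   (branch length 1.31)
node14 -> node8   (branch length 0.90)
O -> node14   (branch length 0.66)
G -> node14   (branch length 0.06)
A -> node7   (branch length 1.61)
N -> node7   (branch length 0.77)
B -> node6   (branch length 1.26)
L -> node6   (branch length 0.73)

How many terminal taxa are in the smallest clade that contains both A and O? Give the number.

13

The MRCA of A and O is the node subtending (((U,(((E,P,J),T,Q),(F,H)),D),(O,G)),A,N).
That clade contains 13 terminal taxa: A, D, E, F, G, H, J, N, O, P, Q, T, U.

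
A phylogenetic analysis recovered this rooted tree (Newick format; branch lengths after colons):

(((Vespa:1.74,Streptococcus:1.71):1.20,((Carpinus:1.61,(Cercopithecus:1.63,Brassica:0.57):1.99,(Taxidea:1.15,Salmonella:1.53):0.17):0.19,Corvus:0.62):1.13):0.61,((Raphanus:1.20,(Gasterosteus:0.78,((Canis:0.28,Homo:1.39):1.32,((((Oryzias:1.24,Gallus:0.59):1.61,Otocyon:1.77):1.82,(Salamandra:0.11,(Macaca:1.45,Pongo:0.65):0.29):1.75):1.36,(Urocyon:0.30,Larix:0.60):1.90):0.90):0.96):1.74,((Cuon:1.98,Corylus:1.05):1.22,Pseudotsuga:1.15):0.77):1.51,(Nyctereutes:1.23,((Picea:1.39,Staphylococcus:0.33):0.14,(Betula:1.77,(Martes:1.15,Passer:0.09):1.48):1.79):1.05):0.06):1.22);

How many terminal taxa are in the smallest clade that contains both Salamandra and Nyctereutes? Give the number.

21

The MRCA of Salamandra and Nyctereutes is the node subtending ((Raphanus,(Gasterosteus,((Canis,Homo),((((Oryzias,Gallus),Otocyon),(Salamandra,(Macaca,Pongo))),(Urocyon,Larix)))),((Cuon,Corylus),Pseudotsuga)),(Nyctereutes,((Picea,Staphylococcus),(Betula,(Martes,Passer))))).
That clade contains 21 terminal taxa: Betula, Canis, Corylus, Cuon, Gallus, Gasterosteus, Homo, Larix, Macaca, Martes, Nyctereutes, Oryzias, Otocyon, Passer, Picea, Pongo, Pseudotsuga, Raphanus, Salamandra, Staphylococcus, Urocyon.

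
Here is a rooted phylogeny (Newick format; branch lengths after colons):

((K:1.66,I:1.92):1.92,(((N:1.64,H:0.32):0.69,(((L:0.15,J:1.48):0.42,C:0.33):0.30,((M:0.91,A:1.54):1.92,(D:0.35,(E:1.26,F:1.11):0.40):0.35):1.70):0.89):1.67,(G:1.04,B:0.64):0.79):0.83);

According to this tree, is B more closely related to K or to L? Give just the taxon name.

The MRCA of B and L subtends (((N,H),(((L,J),C),((M,A),(D,(E,F))))),(G,B)) (12 taxa).
The MRCA of B and K is the root, subtending the entire tree (14 taxa).
The first is nested inside the second, so B shares a more recent common ancestor with L.

L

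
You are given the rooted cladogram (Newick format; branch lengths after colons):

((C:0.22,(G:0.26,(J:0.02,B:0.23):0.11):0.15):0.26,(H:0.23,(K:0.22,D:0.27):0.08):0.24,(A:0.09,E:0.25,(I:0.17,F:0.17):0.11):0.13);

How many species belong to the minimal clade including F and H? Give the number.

11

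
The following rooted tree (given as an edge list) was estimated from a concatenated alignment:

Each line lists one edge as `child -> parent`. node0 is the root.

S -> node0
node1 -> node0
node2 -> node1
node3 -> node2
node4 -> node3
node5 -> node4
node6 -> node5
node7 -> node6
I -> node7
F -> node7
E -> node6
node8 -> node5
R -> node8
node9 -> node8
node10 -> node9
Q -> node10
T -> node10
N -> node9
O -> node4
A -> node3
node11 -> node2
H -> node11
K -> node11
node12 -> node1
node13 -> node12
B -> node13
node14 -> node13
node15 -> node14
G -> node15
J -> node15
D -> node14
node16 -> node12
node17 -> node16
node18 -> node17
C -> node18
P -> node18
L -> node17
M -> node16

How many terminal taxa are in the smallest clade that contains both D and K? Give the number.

The MRCA of D and K is the node subtending (((((((I,F),E),(R,((Q,T),N))),O),A),(H,K)),((B,((G,J),D)),(((C,P),L),M))).
That clade contains 19 terminal taxa: A, B, C, D, E, F, G, H, I, J, K, L, M, N, O, P, Q, R, T.

19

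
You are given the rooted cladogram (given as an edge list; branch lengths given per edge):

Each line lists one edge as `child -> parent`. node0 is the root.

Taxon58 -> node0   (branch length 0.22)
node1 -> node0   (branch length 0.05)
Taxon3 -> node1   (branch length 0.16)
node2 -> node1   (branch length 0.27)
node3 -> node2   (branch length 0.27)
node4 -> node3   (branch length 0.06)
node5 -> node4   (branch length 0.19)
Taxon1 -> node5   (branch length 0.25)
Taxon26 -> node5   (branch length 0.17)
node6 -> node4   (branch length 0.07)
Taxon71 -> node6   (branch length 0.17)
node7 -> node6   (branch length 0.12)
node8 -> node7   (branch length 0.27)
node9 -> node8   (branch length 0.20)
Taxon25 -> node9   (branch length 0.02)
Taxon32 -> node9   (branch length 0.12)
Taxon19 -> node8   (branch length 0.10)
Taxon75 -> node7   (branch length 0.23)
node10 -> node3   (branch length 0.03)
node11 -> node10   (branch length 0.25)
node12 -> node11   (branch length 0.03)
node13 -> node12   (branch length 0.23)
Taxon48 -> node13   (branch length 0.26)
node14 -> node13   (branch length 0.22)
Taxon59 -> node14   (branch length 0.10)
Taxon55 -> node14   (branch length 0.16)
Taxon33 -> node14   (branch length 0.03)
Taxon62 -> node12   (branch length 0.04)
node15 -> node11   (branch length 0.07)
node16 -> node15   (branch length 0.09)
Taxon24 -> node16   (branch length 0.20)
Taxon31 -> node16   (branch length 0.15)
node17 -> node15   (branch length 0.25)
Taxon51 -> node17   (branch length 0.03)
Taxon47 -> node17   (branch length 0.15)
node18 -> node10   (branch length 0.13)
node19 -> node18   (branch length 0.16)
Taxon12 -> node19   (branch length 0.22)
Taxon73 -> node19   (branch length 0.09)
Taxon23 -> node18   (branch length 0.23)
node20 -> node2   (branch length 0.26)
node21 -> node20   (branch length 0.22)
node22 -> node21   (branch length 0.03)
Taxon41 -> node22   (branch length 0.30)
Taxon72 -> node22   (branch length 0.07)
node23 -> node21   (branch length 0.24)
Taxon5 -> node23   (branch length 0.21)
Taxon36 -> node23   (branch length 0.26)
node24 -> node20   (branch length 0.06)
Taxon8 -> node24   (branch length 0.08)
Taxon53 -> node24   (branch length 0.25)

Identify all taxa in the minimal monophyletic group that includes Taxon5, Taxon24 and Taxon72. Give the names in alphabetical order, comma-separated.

Tracing Taxon5: it sits inside (Taxon5,Taxon36).
Tracing Taxon24: it sits inside (Taxon24,Taxon31).
Tracing Taxon72: it sits inside (Taxon41,Taxon72).
The smallest clade enclosing all 3 is ((((Taxon1,Taxon26),(Taxon71,(((Taxon25,Taxon32),Taxon19),Taxon75))),((((Taxon48,(Taxon59,Taxon55,Taxon33)),Taxon62),((Taxon24,Taxon31),(Taxon51,Taxon47))),((Taxon12,Taxon73),Taxon23))),(((Taxon41,Taxon72),(Taxon5,Taxon36)),(Taxon8,Taxon53))); the answer is its 25 terminal taxa in alphabetical order.

Taxon1, Taxon12, Taxon19, Taxon23, Taxon24, Taxon25, Taxon26, Taxon31, Taxon32, Taxon33, Taxon36, Taxon41, Taxon47, Taxon48, Taxon5, Taxon51, Taxon53, Taxon55, Taxon59, Taxon62, Taxon71, Taxon72, Taxon73, Taxon75, Taxon8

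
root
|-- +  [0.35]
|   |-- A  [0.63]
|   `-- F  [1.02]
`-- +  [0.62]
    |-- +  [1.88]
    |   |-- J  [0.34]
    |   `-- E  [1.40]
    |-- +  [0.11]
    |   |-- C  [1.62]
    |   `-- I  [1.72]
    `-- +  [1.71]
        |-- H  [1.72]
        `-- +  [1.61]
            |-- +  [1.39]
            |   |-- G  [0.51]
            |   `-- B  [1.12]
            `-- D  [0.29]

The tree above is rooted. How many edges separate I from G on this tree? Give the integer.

6

The MRCA of I and G is the node subtending ((J,E),(C,I),(H,((G,B),D))).
From I up to that node: 2 branches. From G up to the same node: 4 branches. Total: 2 + 4 = 6.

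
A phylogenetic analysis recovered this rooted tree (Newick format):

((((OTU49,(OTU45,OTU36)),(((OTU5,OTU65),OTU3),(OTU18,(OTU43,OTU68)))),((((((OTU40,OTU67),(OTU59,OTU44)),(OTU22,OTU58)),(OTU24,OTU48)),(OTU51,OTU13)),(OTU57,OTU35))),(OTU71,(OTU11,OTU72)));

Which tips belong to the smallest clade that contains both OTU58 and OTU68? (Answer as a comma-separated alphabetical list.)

OTU13, OTU18, OTU22, OTU24, OTU3, OTU35, OTU36, OTU40, OTU43, OTU44, OTU45, OTU48, OTU49, OTU5, OTU51, OTU57, OTU58, OTU59, OTU65, OTU67, OTU68

Tracing OTU58: it sits inside (OTU22,OTU58).
Tracing OTU68: it sits inside (OTU43,OTU68).
The smallest clade enclosing both is (((OTU49,(OTU45,OTU36)),(((OTU5,OTU65),OTU3),(OTU18,(OTU43,OTU68)))),((((((OTU40,OTU67),(OTU59,OTU44)),(OTU22,OTU58)),(OTU24,OTU48)),(OTU51,OTU13)),(OTU57,OTU35))); the answer is its 21 terminal taxa in alphabetical order.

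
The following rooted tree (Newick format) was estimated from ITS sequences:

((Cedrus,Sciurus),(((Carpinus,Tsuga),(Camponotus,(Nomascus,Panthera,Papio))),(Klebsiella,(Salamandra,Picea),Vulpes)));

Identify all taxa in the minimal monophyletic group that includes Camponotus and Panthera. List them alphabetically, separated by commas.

Tracing Camponotus: it sits inside (Camponotus,(Nomascus,Panthera,Papio)).
Tracing Panthera: it sits inside (Nomascus,Panthera,Papio).
The smallest clade enclosing both is (Camponotus,(Nomascus,Panthera,Papio)); the answer is its 4 terminal taxa in alphabetical order.

Camponotus, Nomascus, Panthera, Papio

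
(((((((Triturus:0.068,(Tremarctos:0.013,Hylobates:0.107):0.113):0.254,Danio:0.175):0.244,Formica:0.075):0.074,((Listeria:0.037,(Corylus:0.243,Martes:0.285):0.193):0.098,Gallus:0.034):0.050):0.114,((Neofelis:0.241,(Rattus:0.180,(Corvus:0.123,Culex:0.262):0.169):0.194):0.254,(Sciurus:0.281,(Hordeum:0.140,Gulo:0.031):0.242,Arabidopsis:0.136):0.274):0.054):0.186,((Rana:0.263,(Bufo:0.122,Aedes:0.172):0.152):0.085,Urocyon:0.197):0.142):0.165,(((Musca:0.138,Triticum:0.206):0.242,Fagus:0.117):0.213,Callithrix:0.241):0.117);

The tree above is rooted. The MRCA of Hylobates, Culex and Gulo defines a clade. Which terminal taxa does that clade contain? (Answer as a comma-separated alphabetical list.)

Tracing Hylobates: it sits inside (Tremarctos,Hylobates).
Tracing Culex: it sits inside (Corvus,Culex).
Tracing Gulo: it sits inside (Hordeum,Gulo).
The smallest clade enclosing all 3 is (((((Triturus,(Tremarctos,Hylobates)),Danio),Formica),((Listeria,(Corylus,Martes)),Gallus)),((Neofelis,(Rattus,(Corvus,Culex))),(Sciurus,(Hordeum,Gulo),Arabidopsis))); the answer is its 17 terminal taxa in alphabetical order.

Arabidopsis, Corvus, Corylus, Culex, Danio, Formica, Gallus, Gulo, Hordeum, Hylobates, Listeria, Martes, Neofelis, Rattus, Sciurus, Tremarctos, Triturus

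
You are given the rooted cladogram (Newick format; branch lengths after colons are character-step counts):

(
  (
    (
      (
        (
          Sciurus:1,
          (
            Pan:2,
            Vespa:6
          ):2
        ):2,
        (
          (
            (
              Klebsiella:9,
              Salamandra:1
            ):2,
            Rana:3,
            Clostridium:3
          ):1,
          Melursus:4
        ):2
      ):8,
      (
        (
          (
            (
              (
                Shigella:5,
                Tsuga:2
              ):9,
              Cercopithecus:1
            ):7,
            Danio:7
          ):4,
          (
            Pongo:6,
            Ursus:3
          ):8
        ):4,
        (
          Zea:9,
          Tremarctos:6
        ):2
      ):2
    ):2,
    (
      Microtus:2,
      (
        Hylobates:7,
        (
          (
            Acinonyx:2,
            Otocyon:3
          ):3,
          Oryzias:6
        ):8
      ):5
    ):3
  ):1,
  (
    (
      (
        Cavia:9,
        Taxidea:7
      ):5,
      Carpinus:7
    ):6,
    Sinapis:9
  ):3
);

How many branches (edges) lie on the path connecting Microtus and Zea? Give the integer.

6

The MRCA of Microtus and Zea is the node subtending ((((Sciurus,(Pan,Vespa)),(((Klebsiella,Salamandra),Rana,Clostridium),Melursus)),(((((Shigella,Tsuga),Cercopithecus),Danio),(Pongo,Ursus)),(Zea,Tremarctos))),(Microtus,(Hylobates,((Acinonyx,Otocyon),Oryzias)))).
From Microtus up to that node: 2 branches. From Zea up to the same node: 4 branches. Total: 2 + 4 = 6.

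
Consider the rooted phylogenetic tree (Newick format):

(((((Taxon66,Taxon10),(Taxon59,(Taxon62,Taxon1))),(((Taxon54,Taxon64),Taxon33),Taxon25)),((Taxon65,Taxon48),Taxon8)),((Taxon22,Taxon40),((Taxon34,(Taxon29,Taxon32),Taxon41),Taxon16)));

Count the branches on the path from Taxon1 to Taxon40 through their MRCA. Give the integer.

9

The MRCA of Taxon1 and Taxon40 is the root of the tree.
From Taxon1 up to that node: 6 branches. From Taxon40 up to the same node: 3 branches. Total: 6 + 3 = 9.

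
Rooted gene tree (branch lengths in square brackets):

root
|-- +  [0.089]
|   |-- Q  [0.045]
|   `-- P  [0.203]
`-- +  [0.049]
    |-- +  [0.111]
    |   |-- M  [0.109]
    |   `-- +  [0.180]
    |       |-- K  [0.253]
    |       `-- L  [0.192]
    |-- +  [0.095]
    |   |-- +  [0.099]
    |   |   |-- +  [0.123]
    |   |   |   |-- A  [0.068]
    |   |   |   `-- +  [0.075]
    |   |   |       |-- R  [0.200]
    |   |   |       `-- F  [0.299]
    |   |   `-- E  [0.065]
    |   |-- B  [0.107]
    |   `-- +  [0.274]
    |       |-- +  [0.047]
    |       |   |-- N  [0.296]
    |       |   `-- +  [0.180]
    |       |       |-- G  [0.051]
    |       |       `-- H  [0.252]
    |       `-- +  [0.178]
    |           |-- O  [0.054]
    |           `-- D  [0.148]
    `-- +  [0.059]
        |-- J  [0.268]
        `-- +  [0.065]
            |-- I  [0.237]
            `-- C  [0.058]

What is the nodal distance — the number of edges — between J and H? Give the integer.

The MRCA of J and H is the node subtending ((M,(K,L)),(((A,(R,F)),E),B,((N,(G,H)),(O,D))),(J,(I,C))).
From J up to that node: 2 branches. From H up to the same node: 5 branches. Total: 2 + 5 = 7.

7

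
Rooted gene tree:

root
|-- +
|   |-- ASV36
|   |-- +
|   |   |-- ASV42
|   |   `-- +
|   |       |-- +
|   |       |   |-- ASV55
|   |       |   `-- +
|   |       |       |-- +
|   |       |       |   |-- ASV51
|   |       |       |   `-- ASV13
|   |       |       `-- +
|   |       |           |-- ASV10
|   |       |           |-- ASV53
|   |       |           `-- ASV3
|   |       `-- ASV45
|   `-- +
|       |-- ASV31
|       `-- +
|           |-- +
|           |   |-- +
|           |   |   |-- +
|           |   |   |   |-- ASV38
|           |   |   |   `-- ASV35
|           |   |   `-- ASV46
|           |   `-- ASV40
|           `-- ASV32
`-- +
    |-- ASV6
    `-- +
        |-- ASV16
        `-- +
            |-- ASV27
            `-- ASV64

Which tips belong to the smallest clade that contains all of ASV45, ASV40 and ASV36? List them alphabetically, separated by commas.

ASV10, ASV13, ASV3, ASV31, ASV32, ASV35, ASV36, ASV38, ASV40, ASV42, ASV45, ASV46, ASV51, ASV53, ASV55

Tracing ASV45: it sits inside ((ASV55,((ASV51,ASV13),(ASV10,ASV53,ASV3))),ASV45).
Tracing ASV40: it sits inside (((ASV38,ASV35),ASV46),ASV40).
Tracing ASV36: it sits inside (ASV36,(ASV42,((ASV55,((ASV51,ASV13),(ASV10,ASV53,ASV3))),ASV45)),(ASV31,((((ASV38,ASV35),ASV46),ASV40),ASV32))).
The smallest clade enclosing all 3 is (ASV36,(ASV42,((ASV55,((ASV51,ASV13),(ASV10,ASV53,ASV3))),ASV45)),(ASV31,((((ASV38,ASV35),ASV46),ASV40),ASV32))); the answer is its 15 terminal taxa in alphabetical order.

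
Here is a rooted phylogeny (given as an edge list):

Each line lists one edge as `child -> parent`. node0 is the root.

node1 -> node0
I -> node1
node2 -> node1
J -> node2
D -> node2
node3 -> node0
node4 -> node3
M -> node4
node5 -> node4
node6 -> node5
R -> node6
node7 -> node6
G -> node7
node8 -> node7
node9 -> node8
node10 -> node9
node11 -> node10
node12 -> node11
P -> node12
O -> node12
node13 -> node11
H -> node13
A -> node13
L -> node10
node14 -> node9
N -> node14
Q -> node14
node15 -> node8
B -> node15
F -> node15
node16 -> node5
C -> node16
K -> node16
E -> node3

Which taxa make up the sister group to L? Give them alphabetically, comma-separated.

L attaches to the tree at the node subtending (((P,O),(H,A)),L).
The other lineage descending from that same node — the sister group — is ((P,O),(H,A)); its 4 tips in alphabetical order are the answer.

A, H, O, P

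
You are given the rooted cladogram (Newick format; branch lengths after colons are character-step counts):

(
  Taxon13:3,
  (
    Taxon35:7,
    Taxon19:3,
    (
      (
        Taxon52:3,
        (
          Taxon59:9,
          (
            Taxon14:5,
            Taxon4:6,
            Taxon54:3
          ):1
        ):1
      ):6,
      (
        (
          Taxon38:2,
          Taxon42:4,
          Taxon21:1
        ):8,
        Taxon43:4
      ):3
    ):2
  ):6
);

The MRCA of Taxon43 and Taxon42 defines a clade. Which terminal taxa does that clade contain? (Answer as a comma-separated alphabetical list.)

Tracing Taxon43: it sits inside ((Taxon38,Taxon42,Taxon21),Taxon43).
Tracing Taxon42: it sits inside (Taxon38,Taxon42,Taxon21).
The smallest clade enclosing both is ((Taxon38,Taxon42,Taxon21),Taxon43); the answer is its 4 terminal taxa in alphabetical order.

Taxon21, Taxon38, Taxon42, Taxon43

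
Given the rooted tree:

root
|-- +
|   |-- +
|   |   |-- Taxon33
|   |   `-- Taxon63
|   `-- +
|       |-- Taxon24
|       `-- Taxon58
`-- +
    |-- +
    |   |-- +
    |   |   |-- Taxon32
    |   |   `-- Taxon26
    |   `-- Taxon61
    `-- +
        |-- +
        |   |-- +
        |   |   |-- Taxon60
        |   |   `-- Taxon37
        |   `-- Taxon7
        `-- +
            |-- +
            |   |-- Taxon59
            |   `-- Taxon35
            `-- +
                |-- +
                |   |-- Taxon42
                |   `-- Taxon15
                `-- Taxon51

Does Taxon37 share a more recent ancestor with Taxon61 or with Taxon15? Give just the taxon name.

Taxon15

The MRCA of Taxon37 and Taxon15 subtends (((Taxon60,Taxon37),Taxon7),((Taxon59,Taxon35),((Taxon42,Taxon15),Taxon51))) (8 taxa).
The MRCA of Taxon37 and Taxon61 subtends (((Taxon32,Taxon26),Taxon61),(((Taxon60,Taxon37),Taxon7),((Taxon59,Taxon35),((Taxon42,Taxon15),Taxon51)))) (11 taxa).
The first is nested inside the second, so Taxon37 shares a more recent common ancestor with Taxon15.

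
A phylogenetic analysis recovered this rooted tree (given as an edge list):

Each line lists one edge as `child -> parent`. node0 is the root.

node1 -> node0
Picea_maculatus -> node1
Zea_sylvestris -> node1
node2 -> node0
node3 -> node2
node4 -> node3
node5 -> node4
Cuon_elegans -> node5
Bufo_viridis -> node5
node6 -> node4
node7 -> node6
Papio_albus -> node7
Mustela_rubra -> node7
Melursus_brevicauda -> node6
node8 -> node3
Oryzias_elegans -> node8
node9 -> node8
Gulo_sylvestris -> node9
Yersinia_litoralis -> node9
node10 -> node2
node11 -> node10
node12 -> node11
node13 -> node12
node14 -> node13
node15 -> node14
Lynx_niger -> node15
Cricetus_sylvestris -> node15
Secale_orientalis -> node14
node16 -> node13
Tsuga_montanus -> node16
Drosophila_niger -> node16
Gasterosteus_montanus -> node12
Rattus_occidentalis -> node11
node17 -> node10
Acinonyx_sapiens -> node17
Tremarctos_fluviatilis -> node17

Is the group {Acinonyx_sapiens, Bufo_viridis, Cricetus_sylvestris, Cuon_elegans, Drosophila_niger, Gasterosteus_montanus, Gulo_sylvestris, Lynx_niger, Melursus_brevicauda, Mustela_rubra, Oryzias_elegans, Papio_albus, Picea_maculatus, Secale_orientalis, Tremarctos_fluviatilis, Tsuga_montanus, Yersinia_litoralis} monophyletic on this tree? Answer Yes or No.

No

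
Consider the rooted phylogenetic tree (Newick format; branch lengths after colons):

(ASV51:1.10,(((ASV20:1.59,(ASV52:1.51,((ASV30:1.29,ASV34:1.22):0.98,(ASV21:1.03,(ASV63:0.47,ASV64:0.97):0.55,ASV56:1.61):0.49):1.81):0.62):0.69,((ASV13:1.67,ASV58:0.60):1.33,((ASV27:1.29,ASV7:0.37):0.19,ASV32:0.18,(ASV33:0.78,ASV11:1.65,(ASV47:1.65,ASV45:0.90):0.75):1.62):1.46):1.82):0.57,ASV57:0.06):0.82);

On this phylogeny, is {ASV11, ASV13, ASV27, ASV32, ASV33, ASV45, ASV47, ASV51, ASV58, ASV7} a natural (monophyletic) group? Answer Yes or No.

The MRCA of the listed taxa is the root, so the smallest clade containing them is the whole tree.
That clade also contains ASV20, ASV21, ASV30, ASV34, ASV52, ASV56, ASV57, ASV63, ASV64, which are not in the proposed group, so the group is not monophyletic.

No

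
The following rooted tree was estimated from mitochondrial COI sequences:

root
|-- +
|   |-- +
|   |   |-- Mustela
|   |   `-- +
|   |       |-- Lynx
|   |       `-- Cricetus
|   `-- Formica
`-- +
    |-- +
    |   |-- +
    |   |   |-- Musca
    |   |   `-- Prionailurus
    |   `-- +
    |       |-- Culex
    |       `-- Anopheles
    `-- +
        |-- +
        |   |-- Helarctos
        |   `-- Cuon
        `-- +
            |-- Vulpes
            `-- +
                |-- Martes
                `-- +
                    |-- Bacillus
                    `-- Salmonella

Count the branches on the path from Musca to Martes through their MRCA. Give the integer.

The MRCA of Musca and Martes is the node subtending (((Musca,Prionailurus),(Culex,Anopheles)),((Helarctos,Cuon),(Vulpes,(Martes,(Bacillus,Salmonella))))).
From Musca up to that node: 3 branches. From Martes up to the same node: 4 branches. Total: 3 + 4 = 7.

7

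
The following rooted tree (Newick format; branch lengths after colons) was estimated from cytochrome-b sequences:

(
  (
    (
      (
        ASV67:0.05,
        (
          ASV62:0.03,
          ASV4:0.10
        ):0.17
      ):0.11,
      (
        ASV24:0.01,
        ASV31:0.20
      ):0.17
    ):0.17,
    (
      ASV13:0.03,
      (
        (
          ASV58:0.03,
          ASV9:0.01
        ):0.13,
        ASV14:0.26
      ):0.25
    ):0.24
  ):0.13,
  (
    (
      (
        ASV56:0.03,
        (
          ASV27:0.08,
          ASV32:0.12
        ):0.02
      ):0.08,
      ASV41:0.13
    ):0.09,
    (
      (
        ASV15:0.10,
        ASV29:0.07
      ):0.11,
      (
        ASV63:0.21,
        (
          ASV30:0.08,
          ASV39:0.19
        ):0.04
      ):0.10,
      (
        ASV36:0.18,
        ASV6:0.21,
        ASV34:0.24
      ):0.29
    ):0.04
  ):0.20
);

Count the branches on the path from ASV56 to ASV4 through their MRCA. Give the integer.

The MRCA of ASV56 and ASV4 is the root of the tree.
From ASV56 up to that node: 4 branches. From ASV4 up to the same node: 5 branches. Total: 4 + 5 = 9.

9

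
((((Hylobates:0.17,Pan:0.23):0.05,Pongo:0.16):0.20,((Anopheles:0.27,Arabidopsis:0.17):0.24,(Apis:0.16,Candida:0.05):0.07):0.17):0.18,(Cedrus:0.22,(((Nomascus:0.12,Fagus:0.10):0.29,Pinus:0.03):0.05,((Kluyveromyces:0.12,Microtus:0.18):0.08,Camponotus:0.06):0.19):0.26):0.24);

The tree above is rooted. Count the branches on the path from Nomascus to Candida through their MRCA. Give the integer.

9

The MRCA of Nomascus and Candida is the root of the tree.
From Nomascus up to that node: 5 branches. From Candida up to the same node: 4 branches. Total: 5 + 4 = 9.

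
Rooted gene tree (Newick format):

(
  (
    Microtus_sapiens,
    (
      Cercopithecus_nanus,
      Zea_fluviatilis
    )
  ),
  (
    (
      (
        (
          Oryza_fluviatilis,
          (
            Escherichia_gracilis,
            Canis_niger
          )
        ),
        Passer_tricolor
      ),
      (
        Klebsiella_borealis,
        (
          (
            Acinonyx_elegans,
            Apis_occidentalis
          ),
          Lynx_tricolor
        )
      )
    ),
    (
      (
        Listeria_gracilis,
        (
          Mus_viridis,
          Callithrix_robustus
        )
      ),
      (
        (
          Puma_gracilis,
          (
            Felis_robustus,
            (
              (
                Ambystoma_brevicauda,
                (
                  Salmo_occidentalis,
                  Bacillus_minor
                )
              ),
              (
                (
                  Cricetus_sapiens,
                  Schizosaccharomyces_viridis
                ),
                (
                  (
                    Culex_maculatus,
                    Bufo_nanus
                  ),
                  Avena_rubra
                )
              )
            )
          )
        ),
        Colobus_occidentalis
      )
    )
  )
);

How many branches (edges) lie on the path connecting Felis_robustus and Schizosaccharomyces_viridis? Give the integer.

The MRCA of Felis_robustus and Schizosaccharomyces_viridis is the node subtending (Felis_robustus,((Ambystoma_brevicauda,(Salmo_occidentalis,Bacillus_minor)),((Cricetus_sapiens,Schizosaccharomyces_viridis),((Culex_maculatus,Bufo_nanus),Avena_rubra)))).
From Felis_robustus up to that node: 1 branch. From Schizosaccharomyces_viridis up to the same node: 4 branches. Total: 1 + 4 = 5.

5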